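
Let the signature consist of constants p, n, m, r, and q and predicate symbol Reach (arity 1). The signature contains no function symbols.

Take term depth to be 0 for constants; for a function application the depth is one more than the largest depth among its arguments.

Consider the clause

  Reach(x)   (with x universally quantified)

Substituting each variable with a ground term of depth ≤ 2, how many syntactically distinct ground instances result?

5

Ground terms of depth ≤ 2:
  With no function symbols every ground term is a constant, so there are exactly 5 ground terms at every depth bound.
  N_0 = 5
  N_1 = 5
  N_2 = 5
  Explicitly: p, n, m, r, q.
So there are 5 ground terms available for substitution.
There is 1 variable to instantiate (x),  occurring in at least one literal, so different choices give different ground instances.
Number of ground instances = 5.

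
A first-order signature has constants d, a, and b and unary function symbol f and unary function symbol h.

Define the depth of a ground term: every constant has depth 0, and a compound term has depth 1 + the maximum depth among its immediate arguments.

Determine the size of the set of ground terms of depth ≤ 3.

Let N_k count ground terms of depth at most k. Each non-constant term of depth ≤ k is some function symbol applied to depth-≤(k−1) arguments, giving N_k = 3 + N_{k-1} + N_{k-1}.
N_0 = 3
N_1 = 3 + 3 + 3 = 9
N_2 = 3 + 9 + 9 = 21
N_3 = 3 + 21 + 21 = 45

45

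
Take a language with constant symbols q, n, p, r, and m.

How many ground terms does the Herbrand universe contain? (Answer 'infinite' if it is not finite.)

There are no function symbols, so every ground term is one of the 5 constants.
The Herbrand universe is {q, n, p, r, m}, which is finite with 5 elements.

5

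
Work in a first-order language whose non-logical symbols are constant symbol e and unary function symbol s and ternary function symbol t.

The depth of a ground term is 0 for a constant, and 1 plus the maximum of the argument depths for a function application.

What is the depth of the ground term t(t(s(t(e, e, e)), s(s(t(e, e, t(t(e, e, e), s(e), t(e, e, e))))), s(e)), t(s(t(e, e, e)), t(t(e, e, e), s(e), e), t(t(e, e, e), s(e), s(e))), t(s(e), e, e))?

depth(t(e, e, e)) = 1 + max(0, 0, 0) = 1
depth(s(t(e, e, e))) = 1 + depth(t(e, e, e)) = 1 + 1 = 2
depth(s(e)) = 1 + depth(e) = 1 + 0 = 1
depth(t(t(e, e, e), s(e), t(e, e, e))) = 1 + max(1, 1, 1) = 2
depth(t(e, e, t(t(e, e, e), s(e), t(e, e, e)))) = 1 + max(0, 0, 2) = 3
depth(s(t(e, e, t(t(e, e, e), s(e), t(e, e, e))))) = 1 + depth(t(e, e, t(t(e, e, e), s(e), t(e, e, e)))) = 1 + 3 = 4
depth(s(s(t(e, e, t(t(e, e, e), s(e), t(e, e, e)))))) = 1 + depth(s(t(e, e, t(t(e, e, e), s(e), t(e, e, e))))) = 1 + 4 = 5
depth(t(s(t(e, e, e)), s(s(t(e, e, t(t(e, e, e), s(e), t(e, e, e))))), s(e))) = 1 + max(2, 5, 1) = 6
depth(t(t(e, e, e), s(e), e)) = 1 + max(1, 1, 0) = 2
depth(t(t(e, e, e), s(e), s(e))) = 1 + max(1, 1, 1) = 2
depth(t(s(t(e, e, e)), t(t(e, e, e), s(e), e), t(t(e, e, e), s(e), s(e)))) = 1 + max(2, 2, 2) = 3
depth(t(s(e), e, e)) = 1 + max(1, 0, 0) = 2
depth(t(t(s(t(e, e, e)), s(s(t(e, e, t(t(e, e, e), s(e), t(e, e, e))))), s(e)), t(s(t(e, e, e)), t(t(e, e, e), s(e), e), t(t(e, e, e), s(e), s(e))), t(s(e), e, e))) = 1 + max(6, 3, 2) = 7

7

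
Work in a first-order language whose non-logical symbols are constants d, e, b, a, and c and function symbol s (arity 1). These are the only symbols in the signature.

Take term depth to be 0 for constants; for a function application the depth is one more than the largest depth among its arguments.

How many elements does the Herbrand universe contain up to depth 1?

If N_k denotes the number of depth-≤k ground terms, the 5 constants give N_0 = 5, and each function symbol of arity r contributes N_{k-1}^r new terms at level k: N_k = 5 + N_{k-1}.
N_0 = 5
N_1 = 5 + 5 = 10

10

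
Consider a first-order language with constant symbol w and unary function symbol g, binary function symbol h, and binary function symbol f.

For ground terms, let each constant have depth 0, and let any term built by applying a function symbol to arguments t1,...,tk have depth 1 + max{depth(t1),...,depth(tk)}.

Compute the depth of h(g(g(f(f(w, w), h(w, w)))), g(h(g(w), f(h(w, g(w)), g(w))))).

depth(f(w, w)) = 1 + max(0, 0) = 1
depth(h(w, w)) = 1 + max(0, 0) = 1
depth(f(f(w, w), h(w, w))) = 1 + max(1, 1) = 2
depth(g(f(f(w, w), h(w, w)))) = 1 + depth(f(f(w, w), h(w, w))) = 1 + 2 = 3
depth(g(g(f(f(w, w), h(w, w))))) = 1 + depth(g(f(f(w, w), h(w, w)))) = 1 + 3 = 4
depth(g(w)) = 1 + depth(w) = 1 + 0 = 1
depth(h(w, g(w))) = 1 + max(0, 1) = 2
depth(f(h(w, g(w)), g(w))) = 1 + max(2, 1) = 3
depth(h(g(w), f(h(w, g(w)), g(w)))) = 1 + max(1, 3) = 4
depth(g(h(g(w), f(h(w, g(w)), g(w))))) = 1 + depth(h(g(w), f(h(w, g(w)), g(w)))) = 1 + 4 = 5
depth(h(g(g(f(f(w, w), h(w, w)))), g(h(g(w), f(h(w, g(w)), g(w)))))) = 1 + max(4, 5) = 6

6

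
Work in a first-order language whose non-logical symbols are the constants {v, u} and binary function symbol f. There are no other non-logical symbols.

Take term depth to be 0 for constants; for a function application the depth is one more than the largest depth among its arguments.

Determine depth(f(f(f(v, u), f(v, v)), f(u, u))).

3

depth(f(v, u)) = 1 + max(0, 0) = 1
depth(f(v, v)) = 1 + max(0, 0) = 1
depth(f(f(v, u), f(v, v))) = 1 + max(1, 1) = 2
depth(f(u, u)) = 1 + max(0, 0) = 1
depth(f(f(f(v, u), f(v, v)), f(u, u))) = 1 + max(2, 1) = 3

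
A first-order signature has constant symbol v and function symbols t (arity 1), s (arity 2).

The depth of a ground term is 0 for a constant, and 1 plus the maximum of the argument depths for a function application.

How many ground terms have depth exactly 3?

Let N_k = |{terms of depth ≤ k}|. Then N_0 = 1 and N_k = 1 + N_{k-1} + N_{k-1}^2 for k ≥ 1 (one summand per function symbol, arity giving the exponent).
N_0 = 1
N_1 = 1 + 1 + 1^2 = 3
N_2 = 1 + 3 + 3^2 = 13
N_3 = 1 + 13 + 13^2 = 183
Terms of depth exactly 3: N_3 − N_2 = 183 − 13 = 170.

170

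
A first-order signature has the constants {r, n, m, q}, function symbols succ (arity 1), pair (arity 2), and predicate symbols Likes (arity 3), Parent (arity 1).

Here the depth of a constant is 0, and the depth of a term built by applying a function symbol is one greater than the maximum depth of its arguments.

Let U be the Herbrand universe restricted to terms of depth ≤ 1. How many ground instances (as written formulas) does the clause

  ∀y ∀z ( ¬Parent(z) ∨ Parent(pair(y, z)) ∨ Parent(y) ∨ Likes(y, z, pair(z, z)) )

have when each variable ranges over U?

Ground terms of depth ≤ 1:
  If N_k denotes the number of depth-≤k ground terms, the 4 constants give N_0 = 4, and each function symbol of arity r contributes N_{k-1}^r new terms at level k: N_k = 4 + N_{k-1} + N_{k-1}^2.
  N_0 = 4
  N_1 = 4 + 4 + 4^2 = 24
So there are 24 ground terms available for substitution.
Each of y, z ranges independently over the available ground terms, and distinct assignments produce distinct instances.
Number of ground instances = 24^2 = 576.

576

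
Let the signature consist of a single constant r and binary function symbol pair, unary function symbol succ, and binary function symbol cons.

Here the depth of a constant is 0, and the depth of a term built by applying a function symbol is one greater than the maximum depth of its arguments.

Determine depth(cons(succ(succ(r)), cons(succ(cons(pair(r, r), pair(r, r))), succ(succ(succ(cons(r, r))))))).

6

depth(succ(r)) = 1 + depth(r) = 1 + 0 = 1
depth(succ(succ(r))) = 1 + depth(succ(r)) = 1 + 1 = 2
depth(pair(r, r)) = 1 + max(0, 0) = 1
depth(cons(pair(r, r), pair(r, r))) = 1 + max(1, 1) = 2
depth(succ(cons(pair(r, r), pair(r, r)))) = 1 + depth(cons(pair(r, r), pair(r, r))) = 1 + 2 = 3
depth(cons(r, r)) = 1 + max(0, 0) = 1
depth(succ(cons(r, r))) = 1 + depth(cons(r, r)) = 1 + 1 = 2
depth(succ(succ(cons(r, r)))) = 1 + depth(succ(cons(r, r))) = 1 + 2 = 3
depth(succ(succ(succ(cons(r, r))))) = 1 + depth(succ(succ(cons(r, r)))) = 1 + 3 = 4
depth(cons(succ(cons(pair(r, r), pair(r, r))), succ(succ(succ(cons(r, r)))))) = 1 + max(3, 4) = 5
depth(cons(succ(succ(r)), cons(succ(cons(pair(r, r), pair(r, r))), succ(succ(succ(cons(r, r))))))) = 1 + max(2, 5) = 6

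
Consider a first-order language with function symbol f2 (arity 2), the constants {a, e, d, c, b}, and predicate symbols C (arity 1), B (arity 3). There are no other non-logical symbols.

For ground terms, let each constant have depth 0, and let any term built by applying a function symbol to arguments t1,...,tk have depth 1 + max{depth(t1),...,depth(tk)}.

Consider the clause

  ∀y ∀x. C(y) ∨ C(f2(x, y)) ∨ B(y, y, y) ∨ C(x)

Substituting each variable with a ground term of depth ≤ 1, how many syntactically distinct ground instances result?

900

Ground terms of depth ≤ 1:
  If N_k denotes the number of depth-≤k ground terms, the 5 constants give N_0 = 5, and each function symbol of arity r contributes N_{k-1}^r new terms at level k: N_k = 5 + N_{k-1}^2.
  N_0 = 5
  N_1 = 5 + 5^2 = 30
So there are 30 ground terms available for substitution.
Each of y, x ranges independently over the available ground terms, and distinct assignments produce distinct instances.
Number of ground instances = 30^2 = 900.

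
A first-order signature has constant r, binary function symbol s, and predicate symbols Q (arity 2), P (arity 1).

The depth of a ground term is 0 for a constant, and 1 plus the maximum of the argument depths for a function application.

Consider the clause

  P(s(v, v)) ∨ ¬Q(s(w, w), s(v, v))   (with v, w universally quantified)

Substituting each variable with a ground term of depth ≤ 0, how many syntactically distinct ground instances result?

Ground terms of depth ≤ 0:
  Count level by level. With function symbols s/2, the terms of depth ≤ k are the 1 constant together with each function applied to depth-≤(k−1) tuples, so N_k = 1 + N_{k-1}^2.
  N_0 = 1
  Explicitly: r.
So there is exactly 1 ground term available for substitution.
The body mentions every one of the 2 quantified variables; since ground terms form a free algebra, no two substitutions collapse to the same formula.
Number of ground instances = 1^2 = 1.

1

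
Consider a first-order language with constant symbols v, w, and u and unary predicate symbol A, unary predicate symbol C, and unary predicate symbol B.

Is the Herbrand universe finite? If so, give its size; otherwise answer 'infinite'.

There are no function symbols, so every ground term is one of the 3 constants.
The Herbrand universe is {v, w, u}, which is finite with 3 elements.

3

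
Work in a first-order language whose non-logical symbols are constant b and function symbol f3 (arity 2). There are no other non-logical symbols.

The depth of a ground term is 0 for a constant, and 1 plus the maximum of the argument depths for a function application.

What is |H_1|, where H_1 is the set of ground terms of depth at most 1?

2

Count level by level. With function symbols f3/2, the terms of depth ≤ k are the 1 constant together with each function applied to depth-≤(k−1) tuples, so N_k = 1 + N_{k-1}^2.
N_0 = 1
N_1 = 1 + 1^2 = 2
Explicitly: b, f3(b, b).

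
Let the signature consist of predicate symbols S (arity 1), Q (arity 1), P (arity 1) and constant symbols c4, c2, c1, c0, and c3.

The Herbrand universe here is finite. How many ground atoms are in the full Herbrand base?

15

With no function symbols, the Herbrand universe is just the 5 constants.
Ground atoms per predicate: S: 5, Q: 5, P: 5.
Herbrand base size = 5 + 5 + 5 = 15.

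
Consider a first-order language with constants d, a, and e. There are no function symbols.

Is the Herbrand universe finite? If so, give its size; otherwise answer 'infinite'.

3

There are no function symbols, so every ground term is one of the 3 constants.
The Herbrand universe is {d, a, e}, which is finite with 3 elements.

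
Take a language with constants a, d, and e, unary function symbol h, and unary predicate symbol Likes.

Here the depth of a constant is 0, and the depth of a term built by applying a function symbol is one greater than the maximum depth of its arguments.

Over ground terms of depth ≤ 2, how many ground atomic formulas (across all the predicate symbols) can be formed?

First count ground terms of depth ≤ 2.
If N_k denotes the number of depth-≤k ground terms, the 3 constants give N_0 = 3, and each function symbol of arity r contributes N_{k-1}^r new terms at level k: N_k = 3 + N_{k-1}.
N_0 = 3
N_1 = 3 + 3 = 6
N_2 = 3 + 6 = 9
Explicitly: a, d, e, h(a), h(d), h(e), h(h(a)), h(h(d)), h(h(e)).
So |H| = 9.
Each predicate of arity r yields |H|^r ground atoms (one per choice of an r-tuple from H):
  Likes: 9
Total ground atoms: 9.

9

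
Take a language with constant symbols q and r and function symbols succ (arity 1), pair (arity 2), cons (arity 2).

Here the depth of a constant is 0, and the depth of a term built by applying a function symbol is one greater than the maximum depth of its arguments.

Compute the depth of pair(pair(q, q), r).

depth(pair(q, q)) = 1 + max(0, 0) = 1
depth(pair(pair(q, q), r)) = 1 + max(1, 0) = 2

2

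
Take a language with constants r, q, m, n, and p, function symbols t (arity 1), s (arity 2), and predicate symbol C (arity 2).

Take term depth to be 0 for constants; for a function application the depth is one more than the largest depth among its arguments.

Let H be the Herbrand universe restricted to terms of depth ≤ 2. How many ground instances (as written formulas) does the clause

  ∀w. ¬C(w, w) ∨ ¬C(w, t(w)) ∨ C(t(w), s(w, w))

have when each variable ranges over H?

1265

Ground terms of depth ≤ 2:
  Let N_k = |{terms of depth ≤ k}|. Then N_0 = 5 and N_k = 5 + N_{k-1} + N_{k-1}^2 for k ≥ 1 (one summand per function symbol, arity giving the exponent).
  N_0 = 5
  N_1 = 5 + 5 + 5^2 = 35
  N_2 = 5 + 35 + 35^2 = 1265
So there are 1265 ground terms available for substitution.
There is 1 variable to instantiate (w),  occurring in at least one literal, so different choices give different ground instances.
Number of ground instances = 1265.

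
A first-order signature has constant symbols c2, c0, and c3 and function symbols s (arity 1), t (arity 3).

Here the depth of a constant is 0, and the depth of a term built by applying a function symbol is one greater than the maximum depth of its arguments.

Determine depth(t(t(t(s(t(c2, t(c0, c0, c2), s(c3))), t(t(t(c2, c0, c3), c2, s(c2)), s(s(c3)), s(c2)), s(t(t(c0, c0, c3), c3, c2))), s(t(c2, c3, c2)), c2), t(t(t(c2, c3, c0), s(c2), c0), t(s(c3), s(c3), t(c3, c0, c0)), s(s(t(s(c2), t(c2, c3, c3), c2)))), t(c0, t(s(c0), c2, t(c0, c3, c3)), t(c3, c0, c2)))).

6

depth(t(c0, c0, c2)) = 1 + max(0, 0, 0) = 1
depth(s(c3)) = 1 + depth(c3) = 1 + 0 = 1
depth(t(c2, t(c0, c0, c2), s(c3))) = 1 + max(0, 1, 1) = 2
depth(s(t(c2, t(c0, c0, c2), s(c3)))) = 1 + depth(t(c2, t(c0, c0, c2), s(c3))) = 1 + 2 = 3
depth(t(c2, c0, c3)) = 1 + max(0, 0, 0) = 1
depth(s(c2)) = 1 + depth(c2) = 1 + 0 = 1
depth(t(t(c2, c0, c3), c2, s(c2))) = 1 + max(1, 0, 1) = 2
depth(s(s(c3))) = 1 + depth(s(c3)) = 1 + 1 = 2
depth(t(t(t(c2, c0, c3), c2, s(c2)), s(s(c3)), s(c2))) = 1 + max(2, 2, 1) = 3
depth(t(c0, c0, c3)) = 1 + max(0, 0, 0) = 1
depth(t(t(c0, c0, c3), c3, c2)) = 1 + max(1, 0, 0) = 2
depth(s(t(t(c0, c0, c3), c3, c2))) = 1 + depth(t(t(c0, c0, c3), c3, c2)) = 1 + 2 = 3
depth(t(s(t(c2, t(c0, c0, c2), s(c3))), t(t(t(c2, c0, c3), c2, s(c2)), s(s(c3)), s(c2)), s(t(t(c0, c0, c3), c3, c2)))) = 1 + max(3, 3, 3) = 4
depth(t(c2, c3, c2)) = 1 + max(0, 0, 0) = 1
depth(s(t(c2, c3, c2))) = 1 + depth(t(c2, c3, c2)) = 1 + 1 = 2
depth(t(t(s(t(c2, t(c0, c0, c2), s(c3))), t(t(t(c2, c0, c3), c2, s(c2)), s(s(c3)), s(c2)), s(t(t(c0, c0, c3), c3, c2))), s(t(c2, c3, c2)), c2)) = 1 + max(4, 2, 0) = 5
depth(t(c2, c3, c0)) = 1 + max(0, 0, 0) = 1
depth(t(t(c2, c3, c0), s(c2), c0)) = 1 + max(1, 1, 0) = 2
depth(t(c3, c0, c0)) = 1 + max(0, 0, 0) = 1
depth(t(s(c3), s(c3), t(c3, c0, c0))) = 1 + max(1, 1, 1) = 2
depth(t(c2, c3, c3)) = 1 + max(0, 0, 0) = 1
depth(t(s(c2), t(c2, c3, c3), c2)) = 1 + max(1, 1, 0) = 2
depth(s(t(s(c2), t(c2, c3, c3), c2))) = 1 + depth(t(s(c2), t(c2, c3, c3), c2)) = 1 + 2 = 3
depth(s(s(t(s(c2), t(c2, c3, c3), c2)))) = 1 + depth(s(t(s(c2), t(c2, c3, c3), c2))) = 1 + 3 = 4
depth(t(t(t(c2, c3, c0), s(c2), c0), t(s(c3), s(c3), t(c3, c0, c0)), s(s(t(s(c2), t(c2, c3, c3), c2))))) = 1 + max(2, 2, 4) = 5
depth(s(c0)) = 1 + depth(c0) = 1 + 0 = 1
depth(t(c0, c3, c3)) = 1 + max(0, 0, 0) = 1
depth(t(s(c0), c2, t(c0, c3, c3))) = 1 + max(1, 0, 1) = 2
depth(t(c3, c0, c2)) = 1 + max(0, 0, 0) = 1
depth(t(c0, t(s(c0), c2, t(c0, c3, c3)), t(c3, c0, c2))) = 1 + max(0, 2, 1) = 3
depth(t(t(t(s(t(c2, t(c0, c0, c2), s(c3))), t(t(t(c2, c0, c3), c2, s(c2)), s(s(c3)), s(c2)), s(t(t(c0, c0, c3), c3, c2))), s(t(c2, c3, c2)), c2), t(t(t(c2, c3, c0), s(c2), c0), t(s(c3), s(c3), t(c3, c0, c0)), s(s(t(s(c2), t(c2, c3, c3), c2)))), t(c0, t(s(c0), c2, t(c0, c3, c3)), t(c3, c0, c2)))) = 1 + max(5, 5, 3) = 6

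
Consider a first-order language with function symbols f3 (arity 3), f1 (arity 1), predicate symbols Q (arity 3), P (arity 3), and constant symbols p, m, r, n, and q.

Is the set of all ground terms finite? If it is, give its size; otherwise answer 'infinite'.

infinite

The signature has at least one function symbol (f3, arity 3) and at least one constant (p).
Iterating f3 gives infinitely many distinct ground terms: p, f3(p, p, p), f3(f3(p, p, p), f3(p, p, p), f3(p, p, p)), ...
So the Herbrand universe is infinite.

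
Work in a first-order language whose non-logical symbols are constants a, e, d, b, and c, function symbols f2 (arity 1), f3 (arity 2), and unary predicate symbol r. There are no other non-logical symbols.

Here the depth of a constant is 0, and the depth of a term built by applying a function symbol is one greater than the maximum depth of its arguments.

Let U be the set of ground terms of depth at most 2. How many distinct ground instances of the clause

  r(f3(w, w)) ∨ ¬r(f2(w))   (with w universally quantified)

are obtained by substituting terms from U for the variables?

1265

Ground terms of depth ≤ 2:
  Write N_k for the number of ground terms of depth ≤ k. A term of depth ≤ k is either a constant or a function symbol applied to arguments of depth ≤ k−1, so N_k = 5 + N_{k-1} + N_{k-1}^2.
  N_0 = 5
  N_1 = 5 + 5 + 5^2 = 35
  N_2 = 5 + 35 + 35^2 = 1265
So there are 1265 ground terms available for substitution.
The variable w ranges independently over the available ground terms, and distinct assignments produce distinct instances.
Number of ground instances = 1265.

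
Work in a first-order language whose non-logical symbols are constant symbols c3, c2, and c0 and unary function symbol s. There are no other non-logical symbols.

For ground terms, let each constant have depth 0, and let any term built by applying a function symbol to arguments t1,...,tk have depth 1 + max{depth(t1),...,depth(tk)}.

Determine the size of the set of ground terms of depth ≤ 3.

If N_k denotes the number of depth-≤k ground terms, the 3 constants give N_0 = 3, and each function symbol of arity r contributes N_{k-1}^r new terms at level k: N_k = 3 + N_{k-1}.
N_0 = 3
N_1 = 3 + 3 = 6
N_2 = 3 + 6 = 9
N_3 = 3 + 9 = 12
Explicitly: c3, c2, c0, s(c3), s(c2), s(c0), s(s(c3)), s(s(c2)), s(s(c0)), s(s(s(c3))), s(s(s(c2))), s(s(s(c0))).

12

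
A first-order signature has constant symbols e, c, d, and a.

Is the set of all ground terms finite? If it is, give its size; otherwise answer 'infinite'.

4

There are no function symbols, so every ground term is one of the 4 constants.
The Herbrand universe is {e, c, d, a}, which is finite with 4 elements.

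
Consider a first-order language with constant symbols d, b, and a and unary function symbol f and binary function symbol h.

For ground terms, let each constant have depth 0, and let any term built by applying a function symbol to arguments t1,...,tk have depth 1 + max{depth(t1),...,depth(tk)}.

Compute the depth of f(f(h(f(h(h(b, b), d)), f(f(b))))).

6

depth(h(b, b)) = 1 + max(0, 0) = 1
depth(h(h(b, b), d)) = 1 + max(1, 0) = 2
depth(f(h(h(b, b), d))) = 1 + depth(h(h(b, b), d)) = 1 + 2 = 3
depth(f(b)) = 1 + depth(b) = 1 + 0 = 1
depth(f(f(b))) = 1 + depth(f(b)) = 1 + 1 = 2
depth(h(f(h(h(b, b), d)), f(f(b)))) = 1 + max(3, 2) = 4
depth(f(h(f(h(h(b, b), d)), f(f(b))))) = 1 + depth(h(f(h(h(b, b), d)), f(f(b)))) = 1 + 4 = 5
depth(f(f(h(f(h(h(b, b), d)), f(f(b)))))) = 1 + depth(f(h(f(h(h(b, b), d)), f(f(b))))) = 1 + 5 = 6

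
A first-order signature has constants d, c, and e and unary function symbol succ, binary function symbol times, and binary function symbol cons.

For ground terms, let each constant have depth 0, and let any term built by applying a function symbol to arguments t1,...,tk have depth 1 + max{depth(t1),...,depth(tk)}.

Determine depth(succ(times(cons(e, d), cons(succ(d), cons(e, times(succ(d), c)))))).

6

depth(cons(e, d)) = 1 + max(0, 0) = 1
depth(succ(d)) = 1 + depth(d) = 1 + 0 = 1
depth(times(succ(d), c)) = 1 + max(1, 0) = 2
depth(cons(e, times(succ(d), c))) = 1 + max(0, 2) = 3
depth(cons(succ(d), cons(e, times(succ(d), c)))) = 1 + max(1, 3) = 4
depth(times(cons(e, d), cons(succ(d), cons(e, times(succ(d), c))))) = 1 + max(1, 4) = 5
depth(succ(times(cons(e, d), cons(succ(d), cons(e, times(succ(d), c)))))) = 1 + depth(times(cons(e, d), cons(succ(d), cons(e, times(succ(d), c))))) = 1 + 5 = 6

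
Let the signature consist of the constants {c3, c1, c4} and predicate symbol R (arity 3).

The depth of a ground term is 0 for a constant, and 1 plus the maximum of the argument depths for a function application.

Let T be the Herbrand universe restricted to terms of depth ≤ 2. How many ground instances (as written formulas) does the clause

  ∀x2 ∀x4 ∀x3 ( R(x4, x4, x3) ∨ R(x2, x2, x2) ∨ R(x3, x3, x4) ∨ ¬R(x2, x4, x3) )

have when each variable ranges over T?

Ground terms of depth ≤ 2:
  With no function symbols every ground term is a constant, so there are exactly 3 ground terms at every depth bound.
  N_0 = 3
  N_1 = 3
  N_2 = 3
  Explicitly: c3, c1, c4.
So there are 3 ground terms available for substitution.
The clause has 3 distinct variables (x2, x4, x3), each appearing in the body. In the free term algebra distinct substitutions yield syntactically distinct ground instances.
Number of ground instances = 3^3 = 27.

27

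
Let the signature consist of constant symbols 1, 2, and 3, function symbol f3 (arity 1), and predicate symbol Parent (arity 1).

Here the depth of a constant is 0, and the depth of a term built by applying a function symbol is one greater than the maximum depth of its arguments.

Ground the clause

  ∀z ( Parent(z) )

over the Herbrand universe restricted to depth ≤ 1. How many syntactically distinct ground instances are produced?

Ground terms of depth ≤ 1:
  Count level by level. With function symbols f3/1, the terms of depth ≤ k are the 3 constants together with each function applied to depth-≤(k−1) tuples, so N_k = 3 + N_{k-1}.
  N_0 = 3
  N_1 = 3 + 3 = 6
So there are 6 ground terms available for substitution.
The body mentions the single quantified variable z; since ground terms form a free algebra, no two substitutions collapse to the same formula.
Number of ground instances = 6.

6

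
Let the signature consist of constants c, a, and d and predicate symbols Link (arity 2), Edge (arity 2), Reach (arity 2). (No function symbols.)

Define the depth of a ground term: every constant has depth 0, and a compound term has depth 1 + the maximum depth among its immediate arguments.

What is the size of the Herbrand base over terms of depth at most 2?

27

First count ground terms of depth ≤ 2.
With no function symbols every ground term is a constant, so there are exactly 3 ground terms at every depth bound.
N_0 = 3
N_1 = 3
N_2 = 3
Explicitly: c, a, d.
So |H| = 3.
A ground atom is a predicate applied to a tuple of terms from H, so the count is the sum over predicates of |H|^arity:
  Link: 3^2 = 9;  Edge: 3^2 = 9;  Reach: 3^2 = 9
Total ground atoms: 9 + 9 + 9 = 27.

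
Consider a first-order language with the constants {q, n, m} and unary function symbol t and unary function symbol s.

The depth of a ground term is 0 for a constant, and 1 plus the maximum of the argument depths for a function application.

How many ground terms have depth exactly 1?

6

Let N_k = |{terms of depth ≤ k}|. Then N_0 = 3 and N_k = 3 + N_{k-1} + N_{k-1} for k ≥ 1 (one summand per function symbol, arity giving the exponent).
N_0 = 3
N_1 = 3 + 3 + 3 = 9
Terms of depth exactly 1: N_1 − N_0 = 9 − 3 = 6.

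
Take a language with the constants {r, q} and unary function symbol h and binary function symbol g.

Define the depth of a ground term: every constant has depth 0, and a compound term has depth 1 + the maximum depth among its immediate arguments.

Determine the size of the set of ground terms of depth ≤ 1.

Let N_k = |{terms of depth ≤ k}|. Then N_0 = 2 and N_k = 2 + N_{k-1} + N_{k-1}^2 for k ≥ 1 (one summand per function symbol, arity giving the exponent).
N_0 = 2
N_1 = 2 + 2 + 2^2 = 8
Explicitly: r, q, h(r), h(q), g(r, r), g(r, q), g(q, r), g(q, q).

8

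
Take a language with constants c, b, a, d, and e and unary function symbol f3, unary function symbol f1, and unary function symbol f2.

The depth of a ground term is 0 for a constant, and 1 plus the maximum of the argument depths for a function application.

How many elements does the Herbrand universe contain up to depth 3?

Write N_k for the number of ground terms of depth ≤ k. A term of depth ≤ k is either a constant or a function symbol applied to arguments of depth ≤ k−1, so N_k = 5 + N_{k-1} + N_{k-1} + N_{k-1}.
N_0 = 5
N_1 = 5 + 5 + 5 + 5 = 20
N_2 = 5 + 20 + 20 + 20 = 65
N_3 = 5 + 65 + 65 + 65 = 200

200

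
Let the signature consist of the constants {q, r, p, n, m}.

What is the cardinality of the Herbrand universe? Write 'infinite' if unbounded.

5

There are no function symbols, so every ground term is one of the 5 constants.
The Herbrand universe is {q, r, p, n, m}, which is finite with 5 elements.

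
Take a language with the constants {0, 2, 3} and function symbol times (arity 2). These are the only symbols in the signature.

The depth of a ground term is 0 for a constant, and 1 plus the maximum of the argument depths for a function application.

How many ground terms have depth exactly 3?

21465

Count level by level. With function symbols times/2, the terms of depth ≤ k are the 3 constants together with each function applied to depth-≤(k−1) tuples, so N_k = 3 + N_{k-1}^2.
N_0 = 3
N_1 = 3 + 3^2 = 12
N_2 = 3 + 12^2 = 147
N_3 = 3 + 147^2 = 21612
Terms of depth exactly 3: N_3 − N_2 = 21612 − 147 = 21465.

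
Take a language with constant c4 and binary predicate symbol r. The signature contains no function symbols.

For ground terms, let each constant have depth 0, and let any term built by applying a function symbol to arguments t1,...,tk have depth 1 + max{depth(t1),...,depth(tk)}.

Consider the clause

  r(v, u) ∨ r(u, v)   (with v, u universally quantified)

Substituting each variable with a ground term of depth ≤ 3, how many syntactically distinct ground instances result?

1

Ground terms of depth ≤ 3:
  With no function symbols every ground term is a constant, so there is exactly 1 ground term at every depth bound.
  N_0 = 1
  N_1 = 1
  N_2 = 1
  N_3 = 1
  Explicitly: c4.
So there is exactly 1 ground term available for substitution.
The body mentions every one of the 2 quantified variables; since ground terms form a free algebra, no two substitutions collapse to the same formula.
Number of ground instances = 1^2 = 1.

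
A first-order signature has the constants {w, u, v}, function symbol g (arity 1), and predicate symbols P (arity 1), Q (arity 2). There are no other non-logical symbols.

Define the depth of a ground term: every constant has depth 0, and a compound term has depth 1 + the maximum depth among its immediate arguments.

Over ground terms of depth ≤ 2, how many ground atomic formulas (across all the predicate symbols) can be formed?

First count ground terms of depth ≤ 2.
Let N_k count ground terms of depth at most k. Each non-constant term of depth ≤ k is some function symbol applied to depth-≤(k−1) arguments, giving N_k = 3 + N_{k-1}.
N_0 = 3
N_1 = 3 + 3 = 6
N_2 = 3 + 6 = 9
So |H| = 9.
Ground atoms are formed by filling each argument slot of a predicate with a term from H, so an r-ary predicate gives |H|^r atoms:
  P: 9;  Q: 9^2 = 81
Total ground atoms: 9 + 81 = 90.

90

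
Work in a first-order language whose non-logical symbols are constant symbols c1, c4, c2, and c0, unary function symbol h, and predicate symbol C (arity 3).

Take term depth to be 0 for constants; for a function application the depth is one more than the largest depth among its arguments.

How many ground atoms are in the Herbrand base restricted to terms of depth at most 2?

First count ground terms of depth ≤ 2.
Write N_k for the number of ground terms of depth ≤ k. A term of depth ≤ k is either a constant or a function symbol applied to arguments of depth ≤ k−1, so N_k = 4 + N_{k-1}.
N_0 = 4
N_1 = 4 + 4 = 8
N_2 = 4 + 8 = 12
Explicitly: c1, c4, c2, c0, h(c1), h(c4), h(c2), h(c0), h(h(c1)), h(h(c4)), h(h(c2)), h(h(c0)).
So |H| = 12.
A ground atom is a predicate applied to a tuple of terms from H, so the count is the sum over predicates of |H|^arity:
  C: 12^3 = 1728
Total ground atoms: 1728.

1728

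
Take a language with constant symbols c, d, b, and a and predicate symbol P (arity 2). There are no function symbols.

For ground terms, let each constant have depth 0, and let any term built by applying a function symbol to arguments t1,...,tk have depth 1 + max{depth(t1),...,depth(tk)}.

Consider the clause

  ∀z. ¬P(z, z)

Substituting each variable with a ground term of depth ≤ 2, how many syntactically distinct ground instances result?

4

Ground terms of depth ≤ 2:
  With no function symbols every ground term is a constant, so there are exactly 4 ground terms at every depth bound.
  N_0 = 4
  N_1 = 4
  N_2 = 4
  Explicitly: c, d, b, a.
So there are 4 ground terms available for substitution.
The body mentions the single quantified variable z; since ground terms form a free algebra, no two substitutions collapse to the same formula.
Number of ground instances = 4.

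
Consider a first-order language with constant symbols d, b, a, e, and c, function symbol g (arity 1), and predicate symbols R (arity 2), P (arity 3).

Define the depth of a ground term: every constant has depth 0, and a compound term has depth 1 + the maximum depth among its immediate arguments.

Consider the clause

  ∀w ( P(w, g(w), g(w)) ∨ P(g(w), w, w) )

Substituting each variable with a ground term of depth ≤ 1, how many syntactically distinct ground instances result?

Ground terms of depth ≤ 1:
  Count level by level. With function symbols g/1, the terms of depth ≤ k are the 5 constants together with each function applied to depth-≤(k−1) tuples, so N_k = 5 + N_{k-1}.
  N_0 = 5
  N_1 = 5 + 5 = 10
So there are 10 ground terms available for substitution.
There is 1 variable to instantiate (w),  occurring in at least one literal, so different choices give different ground instances.
Number of ground instances = 10.

10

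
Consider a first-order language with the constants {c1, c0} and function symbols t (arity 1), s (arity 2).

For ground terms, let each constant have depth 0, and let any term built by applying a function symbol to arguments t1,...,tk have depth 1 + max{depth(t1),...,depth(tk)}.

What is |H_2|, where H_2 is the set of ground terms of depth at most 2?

Let N_k = |{terms of depth ≤ k}|. Then N_0 = 2 and N_k = 2 + N_{k-1} + N_{k-1}^2 for k ≥ 1 (one summand per function symbol, arity giving the exponent).
N_0 = 2
N_1 = 2 + 2 + 2^2 = 8
N_2 = 2 + 8 + 8^2 = 74

74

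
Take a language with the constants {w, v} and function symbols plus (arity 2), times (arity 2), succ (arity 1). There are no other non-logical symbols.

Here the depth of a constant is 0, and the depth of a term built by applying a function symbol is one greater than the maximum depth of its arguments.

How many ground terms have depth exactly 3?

182410

Write N_k for the number of ground terms of depth ≤ k. A term of depth ≤ k is either a constant or a function symbol applied to arguments of depth ≤ k−1, so N_k = 2 + N_{k-1}^2 + N_{k-1}^2 + N_{k-1}.
N_0 = 2
N_1 = 2 + 2^2 + 2^2 + 2 = 12
N_2 = 2 + 12^2 + 12^2 + 12 = 302
N_3 = 2 + 302^2 + 302^2 + 302 = 182712
Terms of depth exactly 3: N_3 − N_2 = 182712 − 302 = 182410.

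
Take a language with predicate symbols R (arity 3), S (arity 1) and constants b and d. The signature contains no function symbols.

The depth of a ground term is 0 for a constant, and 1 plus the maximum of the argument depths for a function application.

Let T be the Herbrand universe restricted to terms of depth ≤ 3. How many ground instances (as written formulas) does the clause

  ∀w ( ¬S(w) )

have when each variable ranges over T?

Ground terms of depth ≤ 3:
  With no function symbols every ground term is a constant, so there are exactly 2 ground terms at every depth bound.
  N_0 = 2
  N_1 = 2
  N_2 = 2
  N_3 = 2
So there are 2 ground terms available for substitution.
There is 1 variable to instantiate (w),  occurring in at least one literal, so different choices give different ground instances.
Number of ground instances = 2.

2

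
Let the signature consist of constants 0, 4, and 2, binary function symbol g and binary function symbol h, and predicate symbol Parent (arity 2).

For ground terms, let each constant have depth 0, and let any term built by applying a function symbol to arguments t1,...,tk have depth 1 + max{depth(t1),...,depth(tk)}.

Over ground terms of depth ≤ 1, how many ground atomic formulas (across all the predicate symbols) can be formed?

First count ground terms of depth ≤ 1.
Let N_k count ground terms of depth at most k. Each non-constant term of depth ≤ k is some function symbol applied to depth-≤(k−1) arguments, giving N_k = 3 + N_{k-1}^2 + N_{k-1}^2.
N_0 = 3
N_1 = 3 + 3^2 + 3^2 = 21
So |H| = 21.
For each predicate symbol, the number of ground atoms is |H| raised to its arity; summing:
  Parent: 21^2 = 441
Total ground atoms: 441.

441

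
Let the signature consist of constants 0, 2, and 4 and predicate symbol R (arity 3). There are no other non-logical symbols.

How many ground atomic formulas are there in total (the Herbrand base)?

27

With no function symbols, the Herbrand universe is just the 3 constants.
Ground atoms per predicate: R: 3^3 = 27.
Herbrand base size = 27 = 27.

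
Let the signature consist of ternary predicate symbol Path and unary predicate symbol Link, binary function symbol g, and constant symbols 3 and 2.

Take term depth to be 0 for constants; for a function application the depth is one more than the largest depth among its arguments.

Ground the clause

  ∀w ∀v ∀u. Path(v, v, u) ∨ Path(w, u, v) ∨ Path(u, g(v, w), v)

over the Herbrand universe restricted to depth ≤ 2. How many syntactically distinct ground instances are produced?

54872

Ground terms of depth ≤ 2:
  Count level by level. With function symbols g/2, the terms of depth ≤ k are the 2 constants together with each function applied to depth-≤(k−1) tuples, so N_k = 2 + N_{k-1}^2.
  N_0 = 2
  N_1 = 2 + 2^2 = 6
  N_2 = 2 + 6^2 = 38
So there are 38 ground terms available for substitution.
There are 3 variables to instantiate (w, v, u), each occurring in at least one literal, so different choices give different ground instances.
Number of ground instances = 38^3 = 54872.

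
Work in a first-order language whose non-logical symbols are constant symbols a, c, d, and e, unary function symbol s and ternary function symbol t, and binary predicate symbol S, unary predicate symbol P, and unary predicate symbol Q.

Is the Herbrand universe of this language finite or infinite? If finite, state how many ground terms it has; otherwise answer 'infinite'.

infinite

The signature has at least one function symbol (s, arity 1) and at least one constant (a).
Iterating s gives infinitely many distinct ground terms: a, s(a), s(s(a)), ...
So the Herbrand universe is infinite.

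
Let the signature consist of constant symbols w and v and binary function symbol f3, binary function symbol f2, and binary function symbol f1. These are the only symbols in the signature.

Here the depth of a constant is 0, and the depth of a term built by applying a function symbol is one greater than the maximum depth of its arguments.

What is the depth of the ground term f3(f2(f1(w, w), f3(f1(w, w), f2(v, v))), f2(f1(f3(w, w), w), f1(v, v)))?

depth(f1(w, w)) = 1 + max(0, 0) = 1
depth(f2(v, v)) = 1 + max(0, 0) = 1
depth(f3(f1(w, w), f2(v, v))) = 1 + max(1, 1) = 2
depth(f2(f1(w, w), f3(f1(w, w), f2(v, v)))) = 1 + max(1, 2) = 3
depth(f3(w, w)) = 1 + max(0, 0) = 1
depth(f1(f3(w, w), w)) = 1 + max(1, 0) = 2
depth(f1(v, v)) = 1 + max(0, 0) = 1
depth(f2(f1(f3(w, w), w), f1(v, v))) = 1 + max(2, 1) = 3
depth(f3(f2(f1(w, w), f3(f1(w, w), f2(v, v))), f2(f1(f3(w, w), w), f1(v, v)))) = 1 + max(3, 3) = 4

4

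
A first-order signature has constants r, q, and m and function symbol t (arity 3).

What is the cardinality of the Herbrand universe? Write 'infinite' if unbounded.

The signature has at least one function symbol (t, arity 3) and at least one constant (r).
Iterating t gives infinitely many distinct ground terms: r, t(r, r, r), t(t(r, r, r), t(r, r, r), t(r, r, r)), ...
So the Herbrand universe is infinite.

infinite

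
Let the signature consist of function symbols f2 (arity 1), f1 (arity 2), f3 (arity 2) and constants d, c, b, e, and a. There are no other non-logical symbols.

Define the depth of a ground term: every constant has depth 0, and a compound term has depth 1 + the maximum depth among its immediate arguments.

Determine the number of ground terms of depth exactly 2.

7205

Let N_k count ground terms of depth at most k. Each non-constant term of depth ≤ k is some function symbol applied to depth-≤(k−1) arguments, giving N_k = 5 + N_{k-1} + N_{k-1}^2 + N_{k-1}^2.
N_0 = 5
N_1 = 5 + 5 + 5^2 + 5^2 = 60
N_2 = 5 + 60 + 60^2 + 60^2 = 7265
Terms of depth exactly 2: N_2 − N_1 = 7265 − 60 = 7205.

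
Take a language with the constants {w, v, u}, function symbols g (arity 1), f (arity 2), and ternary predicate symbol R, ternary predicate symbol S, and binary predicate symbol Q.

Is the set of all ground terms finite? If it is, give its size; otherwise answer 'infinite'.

infinite

The signature has at least one function symbol (g, arity 1) and at least one constant (w).
Iterating g gives infinitely many distinct ground terms: w, g(w), g(g(w)), ...
So the Herbrand universe is infinite.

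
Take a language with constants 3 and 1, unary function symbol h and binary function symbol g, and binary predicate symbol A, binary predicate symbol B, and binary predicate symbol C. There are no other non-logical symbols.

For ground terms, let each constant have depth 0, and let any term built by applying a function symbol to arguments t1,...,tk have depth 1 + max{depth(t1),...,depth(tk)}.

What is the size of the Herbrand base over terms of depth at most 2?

16428

First count ground terms of depth ≤ 2.
If N_k denotes the number of depth-≤k ground terms, the 2 constants give N_0 = 2, and each function symbol of arity r contributes N_{k-1}^r new terms at level k: N_k = 2 + N_{k-1} + N_{k-1}^2.
N_0 = 2
N_1 = 2 + 2 + 2^2 = 8
N_2 = 2 + 8 + 8^2 = 74
So |H| = 74.
For each predicate symbol, the number of ground atoms is |H| raised to its arity; summing:
  A: 74^2 = 5476;  B: 74^2 = 5476;  C: 74^2 = 5476
Total ground atoms: 5476 + 5476 + 5476 = 16428.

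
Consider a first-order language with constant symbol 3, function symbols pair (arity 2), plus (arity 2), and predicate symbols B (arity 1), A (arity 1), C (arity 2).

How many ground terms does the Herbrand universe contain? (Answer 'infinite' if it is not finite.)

infinite

The signature has at least one function symbol (pair, arity 2) and at least one constant (3).
Iterating pair gives infinitely many distinct ground terms: 3, pair(3, 3), pair(pair(3, 3), pair(3, 3)), ...
So the Herbrand universe is infinite.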